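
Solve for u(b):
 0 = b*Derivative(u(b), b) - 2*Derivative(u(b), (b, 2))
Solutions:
 u(b) = C1 + C2*erfi(b/2)


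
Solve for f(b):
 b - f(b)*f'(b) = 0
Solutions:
 f(b) = -sqrt(C1 + b^2)
 f(b) = sqrt(C1 + b^2)


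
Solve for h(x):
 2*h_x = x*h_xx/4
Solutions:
 h(x) = C1 + C2*x^9


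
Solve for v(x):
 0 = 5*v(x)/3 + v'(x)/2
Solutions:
 v(x) = C1*exp(-10*x/3)


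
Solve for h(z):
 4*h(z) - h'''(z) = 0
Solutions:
 h(z) = C3*exp(2^(2/3)*z) + (C1*sin(2^(2/3)*sqrt(3)*z/2) + C2*cos(2^(2/3)*sqrt(3)*z/2))*exp(-2^(2/3)*z/2)


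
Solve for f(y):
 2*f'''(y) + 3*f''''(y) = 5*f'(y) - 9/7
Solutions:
 f(y) = C1 + C4*exp(y) + 9*y/35 + (C2*sin(sqrt(35)*y/6) + C3*cos(sqrt(35)*y/6))*exp(-5*y/6)


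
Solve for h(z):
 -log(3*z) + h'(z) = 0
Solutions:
 h(z) = C1 + z*log(z) - z + z*log(3)


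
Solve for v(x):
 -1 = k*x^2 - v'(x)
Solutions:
 v(x) = C1 + k*x^3/3 + x


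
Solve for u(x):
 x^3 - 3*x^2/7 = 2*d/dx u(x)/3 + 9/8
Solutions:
 u(x) = C1 + 3*x^4/8 - 3*x^3/14 - 27*x/16


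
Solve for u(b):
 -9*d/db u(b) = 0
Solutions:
 u(b) = C1


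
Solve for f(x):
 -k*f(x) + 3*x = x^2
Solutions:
 f(x) = x*(3 - x)/k


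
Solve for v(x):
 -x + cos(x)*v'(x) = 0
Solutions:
 v(x) = C1 + Integral(x/cos(x), x)


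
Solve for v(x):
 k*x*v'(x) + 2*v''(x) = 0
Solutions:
 v(x) = Piecewise((-sqrt(pi)*C1*erf(sqrt(k)*x/2)/sqrt(k) - C2, (k > 0) | (k < 0)), (-C1*x - C2, True))


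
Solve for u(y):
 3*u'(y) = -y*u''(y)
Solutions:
 u(y) = C1 + C2/y^2


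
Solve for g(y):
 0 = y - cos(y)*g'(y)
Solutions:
 g(y) = C1 + Integral(y/cos(y), y)


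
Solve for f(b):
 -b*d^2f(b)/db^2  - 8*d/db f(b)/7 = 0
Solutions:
 f(b) = C1 + C2/b^(1/7)


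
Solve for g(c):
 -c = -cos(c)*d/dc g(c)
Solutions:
 g(c) = C1 + Integral(c/cos(c), c)


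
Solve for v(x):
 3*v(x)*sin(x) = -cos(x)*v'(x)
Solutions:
 v(x) = C1*cos(x)^3


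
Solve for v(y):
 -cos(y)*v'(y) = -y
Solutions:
 v(y) = C1 + Integral(y/cos(y), y)


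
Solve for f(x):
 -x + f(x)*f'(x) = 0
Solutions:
 f(x) = -sqrt(C1 + x^2)
 f(x) = sqrt(C1 + x^2)


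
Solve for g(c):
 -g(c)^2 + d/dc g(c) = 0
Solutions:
 g(c) = -1/(C1 + c)


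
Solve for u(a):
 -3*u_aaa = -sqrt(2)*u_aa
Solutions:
 u(a) = C1 + C2*a + C3*exp(sqrt(2)*a/3)


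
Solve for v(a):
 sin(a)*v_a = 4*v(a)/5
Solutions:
 v(a) = C1*(cos(a) - 1)^(2/5)/(cos(a) + 1)^(2/5)


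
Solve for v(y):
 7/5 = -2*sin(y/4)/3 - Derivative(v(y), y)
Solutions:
 v(y) = C1 - 7*y/5 + 8*cos(y/4)/3


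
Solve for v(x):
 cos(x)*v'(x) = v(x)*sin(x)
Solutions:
 v(x) = C1/cos(x)


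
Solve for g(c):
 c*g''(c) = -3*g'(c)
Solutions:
 g(c) = C1 + C2/c^2


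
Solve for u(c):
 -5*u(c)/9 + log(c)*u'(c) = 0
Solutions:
 u(c) = C1*exp(5*li(c)/9)


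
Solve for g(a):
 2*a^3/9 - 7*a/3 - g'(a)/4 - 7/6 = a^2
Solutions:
 g(a) = C1 + 2*a^4/9 - 4*a^3/3 - 14*a^2/3 - 14*a/3


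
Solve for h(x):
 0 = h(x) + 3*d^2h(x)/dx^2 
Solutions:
 h(x) = C1*sin(sqrt(3)*x/3) + C2*cos(sqrt(3)*x/3)


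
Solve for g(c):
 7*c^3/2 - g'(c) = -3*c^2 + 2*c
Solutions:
 g(c) = C1 + 7*c^4/8 + c^3 - c^2


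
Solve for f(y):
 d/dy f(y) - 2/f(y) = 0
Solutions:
 f(y) = -sqrt(C1 + 4*y)
 f(y) = sqrt(C1 + 4*y)


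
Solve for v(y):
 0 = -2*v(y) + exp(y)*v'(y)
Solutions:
 v(y) = C1*exp(-2*exp(-y))


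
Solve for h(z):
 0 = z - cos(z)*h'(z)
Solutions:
 h(z) = C1 + Integral(z/cos(z), z)


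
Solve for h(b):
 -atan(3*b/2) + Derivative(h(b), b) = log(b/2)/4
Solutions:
 h(b) = C1 + b*log(b)/4 + b*atan(3*b/2) - b/4 - b*log(2)/4 - log(9*b^2 + 4)/3


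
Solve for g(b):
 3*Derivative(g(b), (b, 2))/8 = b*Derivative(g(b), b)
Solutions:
 g(b) = C1 + C2*erfi(2*sqrt(3)*b/3)


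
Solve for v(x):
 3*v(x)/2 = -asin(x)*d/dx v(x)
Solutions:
 v(x) = C1*exp(-3*Integral(1/asin(x), x)/2)


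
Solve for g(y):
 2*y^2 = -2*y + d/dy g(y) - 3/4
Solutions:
 g(y) = C1 + 2*y^3/3 + y^2 + 3*y/4


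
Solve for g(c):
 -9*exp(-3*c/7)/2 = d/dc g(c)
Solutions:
 g(c) = C1 + 21*exp(-3*c/7)/2


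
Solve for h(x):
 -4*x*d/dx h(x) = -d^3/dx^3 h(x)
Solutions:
 h(x) = C1 + Integral(C2*airyai(2^(2/3)*x) + C3*airybi(2^(2/3)*x), x)


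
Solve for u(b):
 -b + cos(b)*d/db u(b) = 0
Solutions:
 u(b) = C1 + Integral(b/cos(b), b)


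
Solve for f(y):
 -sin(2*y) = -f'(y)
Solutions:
 f(y) = C1 - cos(2*y)/2


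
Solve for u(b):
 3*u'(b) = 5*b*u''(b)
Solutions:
 u(b) = C1 + C2*b^(8/5)


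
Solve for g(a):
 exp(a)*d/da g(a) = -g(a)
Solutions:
 g(a) = C1*exp(exp(-a))


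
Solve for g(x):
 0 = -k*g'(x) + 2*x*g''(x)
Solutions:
 g(x) = C1 + x^(re(k)/2 + 1)*(C2*sin(log(x)*Abs(im(k))/2) + C3*cos(log(x)*im(k)/2))


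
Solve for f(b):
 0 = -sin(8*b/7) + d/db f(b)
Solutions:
 f(b) = C1 - 7*cos(8*b/7)/8


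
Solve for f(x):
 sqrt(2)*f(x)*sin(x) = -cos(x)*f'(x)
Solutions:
 f(x) = C1*cos(x)^(sqrt(2))


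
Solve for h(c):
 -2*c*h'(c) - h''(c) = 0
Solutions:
 h(c) = C1 + C2*erf(c)


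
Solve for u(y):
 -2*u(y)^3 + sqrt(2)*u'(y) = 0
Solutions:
 u(y) = -sqrt(2)*sqrt(-1/(C1 + sqrt(2)*y))/2
 u(y) = sqrt(2)*sqrt(-1/(C1 + sqrt(2)*y))/2


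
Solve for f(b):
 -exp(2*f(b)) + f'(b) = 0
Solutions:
 f(b) = log(-sqrt(-1/(C1 + b))) - log(2)/2
 f(b) = log(-1/(C1 + b))/2 - log(2)/2


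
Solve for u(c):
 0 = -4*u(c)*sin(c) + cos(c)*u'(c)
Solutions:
 u(c) = C1/cos(c)^4


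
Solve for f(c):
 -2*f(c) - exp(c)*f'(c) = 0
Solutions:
 f(c) = C1*exp(2*exp(-c))


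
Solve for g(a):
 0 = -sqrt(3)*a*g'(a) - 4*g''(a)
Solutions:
 g(a) = C1 + C2*erf(sqrt(2)*3^(1/4)*a/4)


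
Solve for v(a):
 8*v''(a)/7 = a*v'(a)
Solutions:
 v(a) = C1 + C2*erfi(sqrt(7)*a/4)


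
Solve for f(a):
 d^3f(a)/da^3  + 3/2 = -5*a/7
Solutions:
 f(a) = C1 + C2*a + C3*a^2 - 5*a^4/168 - a^3/4


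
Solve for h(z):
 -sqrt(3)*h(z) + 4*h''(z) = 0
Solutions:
 h(z) = C1*exp(-3^(1/4)*z/2) + C2*exp(3^(1/4)*z/2)


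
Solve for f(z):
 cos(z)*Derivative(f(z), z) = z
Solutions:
 f(z) = C1 + Integral(z/cos(z), z)


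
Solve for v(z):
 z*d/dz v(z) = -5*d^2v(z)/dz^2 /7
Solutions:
 v(z) = C1 + C2*erf(sqrt(70)*z/10)


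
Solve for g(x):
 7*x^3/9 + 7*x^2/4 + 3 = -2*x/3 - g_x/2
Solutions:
 g(x) = C1 - 7*x^4/18 - 7*x^3/6 - 2*x^2/3 - 6*x


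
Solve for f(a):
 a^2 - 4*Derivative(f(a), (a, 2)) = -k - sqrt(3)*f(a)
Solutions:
 f(a) = C1*exp(-3^(1/4)*a/2) + C2*exp(3^(1/4)*a/2) - sqrt(3)*a^2/3 - sqrt(3)*k/3 - 8/3


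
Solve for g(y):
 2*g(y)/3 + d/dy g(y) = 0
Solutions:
 g(y) = C1*exp(-2*y/3)


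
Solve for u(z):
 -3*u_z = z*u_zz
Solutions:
 u(z) = C1 + C2/z^2


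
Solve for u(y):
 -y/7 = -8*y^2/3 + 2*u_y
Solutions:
 u(y) = C1 + 4*y^3/9 - y^2/28


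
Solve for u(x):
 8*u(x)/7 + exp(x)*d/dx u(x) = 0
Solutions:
 u(x) = C1*exp(8*exp(-x)/7)


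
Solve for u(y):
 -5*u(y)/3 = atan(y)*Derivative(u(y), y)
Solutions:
 u(y) = C1*exp(-5*Integral(1/atan(y), y)/3)


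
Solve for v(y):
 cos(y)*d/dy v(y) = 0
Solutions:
 v(y) = C1


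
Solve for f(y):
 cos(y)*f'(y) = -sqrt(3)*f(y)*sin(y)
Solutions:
 f(y) = C1*cos(y)^(sqrt(3))


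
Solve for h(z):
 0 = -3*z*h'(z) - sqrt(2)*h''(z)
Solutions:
 h(z) = C1 + C2*erf(2^(1/4)*sqrt(3)*z/2)


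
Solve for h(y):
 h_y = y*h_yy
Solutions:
 h(y) = C1 + C2*y^2


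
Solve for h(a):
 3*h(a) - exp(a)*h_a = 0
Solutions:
 h(a) = C1*exp(-3*exp(-a))


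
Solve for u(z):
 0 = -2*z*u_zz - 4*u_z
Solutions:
 u(z) = C1 + C2/z


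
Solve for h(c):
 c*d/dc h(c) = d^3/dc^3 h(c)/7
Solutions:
 h(c) = C1 + Integral(C2*airyai(7^(1/3)*c) + C3*airybi(7^(1/3)*c), c)


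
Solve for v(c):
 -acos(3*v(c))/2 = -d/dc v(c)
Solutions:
 Integral(1/acos(3*_y), (_y, v(c))) = C1 + c/2


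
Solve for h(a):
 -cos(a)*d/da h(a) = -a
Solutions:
 h(a) = C1 + Integral(a/cos(a), a)


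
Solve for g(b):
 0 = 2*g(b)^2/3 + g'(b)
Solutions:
 g(b) = 3/(C1 + 2*b)


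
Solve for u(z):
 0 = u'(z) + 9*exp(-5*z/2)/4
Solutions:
 u(z) = C1 + 9*exp(-5*z/2)/10


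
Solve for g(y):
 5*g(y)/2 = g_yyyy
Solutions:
 g(y) = C1*exp(-2^(3/4)*5^(1/4)*y/2) + C2*exp(2^(3/4)*5^(1/4)*y/2) + C3*sin(2^(3/4)*5^(1/4)*y/2) + C4*cos(2^(3/4)*5^(1/4)*y/2)


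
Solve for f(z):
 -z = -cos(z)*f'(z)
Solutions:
 f(z) = C1 + Integral(z/cos(z), z)


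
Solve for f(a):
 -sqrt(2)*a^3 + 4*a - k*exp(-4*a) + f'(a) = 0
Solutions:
 f(a) = C1 + sqrt(2)*a^4/4 - 2*a^2 - k*exp(-4*a)/4


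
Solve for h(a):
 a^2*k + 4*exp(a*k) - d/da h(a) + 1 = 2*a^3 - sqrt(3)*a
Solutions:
 h(a) = C1 - a^4/2 + a^3*k/3 + sqrt(3)*a^2/2 + a + 4*exp(a*k)/k


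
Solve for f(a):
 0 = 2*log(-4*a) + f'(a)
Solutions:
 f(a) = C1 - 2*a*log(-a) + 2*a*(1 - 2*log(2))


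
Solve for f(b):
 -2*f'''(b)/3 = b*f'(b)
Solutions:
 f(b) = C1 + Integral(C2*airyai(-2^(2/3)*3^(1/3)*b/2) + C3*airybi(-2^(2/3)*3^(1/3)*b/2), b)


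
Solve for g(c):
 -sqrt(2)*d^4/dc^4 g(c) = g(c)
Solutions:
 g(c) = (C1*sin(2^(3/8)*c/2) + C2*cos(2^(3/8)*c/2))*exp(-2^(3/8)*c/2) + (C3*sin(2^(3/8)*c/2) + C4*cos(2^(3/8)*c/2))*exp(2^(3/8)*c/2)


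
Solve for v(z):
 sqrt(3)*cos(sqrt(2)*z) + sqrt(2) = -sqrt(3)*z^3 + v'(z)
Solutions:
 v(z) = C1 + sqrt(3)*z^4/4 + sqrt(2)*z + sqrt(6)*sin(sqrt(2)*z)/2


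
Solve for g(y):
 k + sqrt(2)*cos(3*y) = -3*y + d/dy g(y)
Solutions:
 g(y) = C1 + k*y + 3*y^2/2 + sqrt(2)*sin(3*y)/3


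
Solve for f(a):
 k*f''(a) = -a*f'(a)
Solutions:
 f(a) = C1 + C2*sqrt(k)*erf(sqrt(2)*a*sqrt(1/k)/2)


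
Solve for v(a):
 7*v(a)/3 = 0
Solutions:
 v(a) = 0


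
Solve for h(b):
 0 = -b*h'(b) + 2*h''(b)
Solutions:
 h(b) = C1 + C2*erfi(b/2)


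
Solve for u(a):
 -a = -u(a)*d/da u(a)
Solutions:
 u(a) = -sqrt(C1 + a^2)
 u(a) = sqrt(C1 + a^2)


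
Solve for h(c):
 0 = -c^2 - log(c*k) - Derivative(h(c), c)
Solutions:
 h(c) = C1 - c^3/3 - c*log(c*k) + c


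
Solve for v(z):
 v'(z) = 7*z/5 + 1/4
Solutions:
 v(z) = C1 + 7*z^2/10 + z/4


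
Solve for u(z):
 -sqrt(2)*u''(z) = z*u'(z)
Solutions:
 u(z) = C1 + C2*erf(2^(1/4)*z/2)


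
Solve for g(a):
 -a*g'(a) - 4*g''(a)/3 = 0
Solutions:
 g(a) = C1 + C2*erf(sqrt(6)*a/4)


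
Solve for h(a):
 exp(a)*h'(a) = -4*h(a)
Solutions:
 h(a) = C1*exp(4*exp(-a))


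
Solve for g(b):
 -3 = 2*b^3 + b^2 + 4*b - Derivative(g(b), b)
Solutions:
 g(b) = C1 + b^4/2 + b^3/3 + 2*b^2 + 3*b


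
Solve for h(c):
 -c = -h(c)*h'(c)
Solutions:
 h(c) = -sqrt(C1 + c^2)
 h(c) = sqrt(C1 + c^2)


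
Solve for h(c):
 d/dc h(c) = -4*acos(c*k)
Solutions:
 h(c) = C1 - 4*Piecewise((c*acos(c*k) - sqrt(-c^2*k^2 + 1)/k, Ne(k, 0)), (pi*c/2, True))


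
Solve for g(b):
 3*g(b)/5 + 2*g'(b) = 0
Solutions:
 g(b) = C1*exp(-3*b/10)


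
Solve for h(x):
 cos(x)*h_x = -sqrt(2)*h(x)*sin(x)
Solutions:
 h(x) = C1*cos(x)^(sqrt(2))


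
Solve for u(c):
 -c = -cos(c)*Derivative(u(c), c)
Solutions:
 u(c) = C1 + Integral(c/cos(c), c)


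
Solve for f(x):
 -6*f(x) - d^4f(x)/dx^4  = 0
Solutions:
 f(x) = (C1*sin(2^(3/4)*3^(1/4)*x/2) + C2*cos(2^(3/4)*3^(1/4)*x/2))*exp(-2^(3/4)*3^(1/4)*x/2) + (C3*sin(2^(3/4)*3^(1/4)*x/2) + C4*cos(2^(3/4)*3^(1/4)*x/2))*exp(2^(3/4)*3^(1/4)*x/2)


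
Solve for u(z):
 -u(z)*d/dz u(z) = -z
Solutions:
 u(z) = -sqrt(C1 + z^2)
 u(z) = sqrt(C1 + z^2)


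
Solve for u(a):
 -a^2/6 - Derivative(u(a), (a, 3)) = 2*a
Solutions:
 u(a) = C1 + C2*a + C3*a^2 - a^5/360 - a^4/12


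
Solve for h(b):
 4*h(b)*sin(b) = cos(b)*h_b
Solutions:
 h(b) = C1/cos(b)^4


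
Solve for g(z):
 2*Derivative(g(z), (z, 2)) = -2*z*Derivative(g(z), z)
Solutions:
 g(z) = C1 + C2*erf(sqrt(2)*z/2)


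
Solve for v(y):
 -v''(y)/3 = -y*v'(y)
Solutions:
 v(y) = C1 + C2*erfi(sqrt(6)*y/2)


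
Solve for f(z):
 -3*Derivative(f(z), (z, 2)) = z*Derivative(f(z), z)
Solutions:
 f(z) = C1 + C2*erf(sqrt(6)*z/6)


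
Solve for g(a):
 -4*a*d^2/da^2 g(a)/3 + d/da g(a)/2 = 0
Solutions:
 g(a) = C1 + C2*a^(11/8)


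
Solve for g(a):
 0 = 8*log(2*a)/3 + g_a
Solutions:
 g(a) = C1 - 8*a*log(a)/3 - 8*a*log(2)/3 + 8*a/3


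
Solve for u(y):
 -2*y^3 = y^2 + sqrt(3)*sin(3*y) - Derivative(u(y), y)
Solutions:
 u(y) = C1 + y^4/2 + y^3/3 - sqrt(3)*cos(3*y)/3


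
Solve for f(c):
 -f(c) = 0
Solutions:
 f(c) = 0


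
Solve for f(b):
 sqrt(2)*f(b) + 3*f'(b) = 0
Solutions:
 f(b) = C1*exp(-sqrt(2)*b/3)


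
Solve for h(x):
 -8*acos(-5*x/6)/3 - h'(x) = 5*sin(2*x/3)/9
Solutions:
 h(x) = C1 - 8*x*acos(-5*x/6)/3 - 8*sqrt(36 - 25*x^2)/15 + 5*cos(2*x/3)/6


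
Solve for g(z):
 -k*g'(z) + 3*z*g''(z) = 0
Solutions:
 g(z) = C1 + z^(re(k)/3 + 1)*(C2*sin(log(z)*Abs(im(k))/3) + C3*cos(log(z)*im(k)/3))


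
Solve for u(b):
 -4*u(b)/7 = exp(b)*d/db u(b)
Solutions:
 u(b) = C1*exp(4*exp(-b)/7)


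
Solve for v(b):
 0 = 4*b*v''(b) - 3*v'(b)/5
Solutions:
 v(b) = C1 + C2*b^(23/20)


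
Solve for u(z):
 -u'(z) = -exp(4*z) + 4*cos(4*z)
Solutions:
 u(z) = C1 + exp(4*z)/4 - sin(4*z)


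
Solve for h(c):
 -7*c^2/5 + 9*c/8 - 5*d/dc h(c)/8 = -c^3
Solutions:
 h(c) = C1 + 2*c^4/5 - 56*c^3/75 + 9*c^2/10


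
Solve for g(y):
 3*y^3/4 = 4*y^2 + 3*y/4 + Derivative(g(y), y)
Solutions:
 g(y) = C1 + 3*y^4/16 - 4*y^3/3 - 3*y^2/8


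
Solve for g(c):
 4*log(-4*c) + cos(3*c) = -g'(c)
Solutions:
 g(c) = C1 - 4*c*log(-c) - 8*c*log(2) + 4*c - sin(3*c)/3


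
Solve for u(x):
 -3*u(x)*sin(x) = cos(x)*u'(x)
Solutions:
 u(x) = C1*cos(x)^3


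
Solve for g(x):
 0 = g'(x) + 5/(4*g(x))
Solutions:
 g(x) = -sqrt(C1 - 10*x)/2
 g(x) = sqrt(C1 - 10*x)/2


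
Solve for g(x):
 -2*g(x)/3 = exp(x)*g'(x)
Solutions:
 g(x) = C1*exp(2*exp(-x)/3)


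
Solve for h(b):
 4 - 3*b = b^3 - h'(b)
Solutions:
 h(b) = C1 + b^4/4 + 3*b^2/2 - 4*b


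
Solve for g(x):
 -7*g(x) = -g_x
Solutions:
 g(x) = C1*exp(7*x)


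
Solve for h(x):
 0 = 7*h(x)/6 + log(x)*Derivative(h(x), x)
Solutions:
 h(x) = C1*exp(-7*li(x)/6)


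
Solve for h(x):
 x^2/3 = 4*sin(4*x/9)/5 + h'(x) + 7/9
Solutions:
 h(x) = C1 + x^3/9 - 7*x/9 + 9*cos(4*x/9)/5


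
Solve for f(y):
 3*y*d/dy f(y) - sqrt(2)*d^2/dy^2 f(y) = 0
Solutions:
 f(y) = C1 + C2*erfi(2^(1/4)*sqrt(3)*y/2)


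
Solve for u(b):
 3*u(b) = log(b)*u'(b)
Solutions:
 u(b) = C1*exp(3*li(b))


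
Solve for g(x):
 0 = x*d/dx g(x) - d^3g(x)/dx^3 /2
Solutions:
 g(x) = C1 + Integral(C2*airyai(2^(1/3)*x) + C3*airybi(2^(1/3)*x), x)


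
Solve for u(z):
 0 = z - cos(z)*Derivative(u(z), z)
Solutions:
 u(z) = C1 + Integral(z/cos(z), z)


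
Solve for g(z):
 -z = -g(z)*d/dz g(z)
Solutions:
 g(z) = -sqrt(C1 + z^2)
 g(z) = sqrt(C1 + z^2)


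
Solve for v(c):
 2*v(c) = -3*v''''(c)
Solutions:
 v(c) = (C1*sin(6^(3/4)*c/6) + C2*cos(6^(3/4)*c/6))*exp(-6^(3/4)*c/6) + (C3*sin(6^(3/4)*c/6) + C4*cos(6^(3/4)*c/6))*exp(6^(3/4)*c/6)


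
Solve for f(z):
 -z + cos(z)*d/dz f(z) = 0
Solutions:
 f(z) = C1 + Integral(z/cos(z), z)


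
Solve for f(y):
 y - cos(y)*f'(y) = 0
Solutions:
 f(y) = C1 + Integral(y/cos(y), y)


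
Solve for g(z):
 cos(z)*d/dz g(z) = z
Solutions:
 g(z) = C1 + Integral(z/cos(z), z)


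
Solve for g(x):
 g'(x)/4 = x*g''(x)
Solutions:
 g(x) = C1 + C2*x^(5/4)


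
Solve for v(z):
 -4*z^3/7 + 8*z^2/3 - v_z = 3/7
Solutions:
 v(z) = C1 - z^4/7 + 8*z^3/9 - 3*z/7


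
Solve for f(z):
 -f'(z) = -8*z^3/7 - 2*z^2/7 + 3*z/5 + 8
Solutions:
 f(z) = C1 + 2*z^4/7 + 2*z^3/21 - 3*z^2/10 - 8*z


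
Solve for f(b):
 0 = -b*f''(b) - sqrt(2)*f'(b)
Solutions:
 f(b) = C1 + C2*b^(1 - sqrt(2))


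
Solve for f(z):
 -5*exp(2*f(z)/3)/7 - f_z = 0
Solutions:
 f(z) = 3*log(-sqrt(-1/(C1 - 5*z))) - 3*log(2) + 3*log(42)/2
 f(z) = 3*log(-1/(C1 - 5*z))/2 - 3*log(2) + 3*log(42)/2


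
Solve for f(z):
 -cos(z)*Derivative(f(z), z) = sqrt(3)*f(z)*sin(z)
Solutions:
 f(z) = C1*cos(z)^(sqrt(3))


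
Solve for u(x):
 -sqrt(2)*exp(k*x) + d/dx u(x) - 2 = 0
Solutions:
 u(x) = C1 + 2*x + sqrt(2)*exp(k*x)/k


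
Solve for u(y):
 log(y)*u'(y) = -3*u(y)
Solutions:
 u(y) = C1*exp(-3*li(y))


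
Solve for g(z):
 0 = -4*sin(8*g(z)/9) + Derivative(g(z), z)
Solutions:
 -4*z + 9*log(cos(8*g(z)/9) - 1)/16 - 9*log(cos(8*g(z)/9) + 1)/16 = C1


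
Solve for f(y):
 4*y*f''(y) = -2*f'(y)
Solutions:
 f(y) = C1 + C2*sqrt(y)


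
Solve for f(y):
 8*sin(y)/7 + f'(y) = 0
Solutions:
 f(y) = C1 + 8*cos(y)/7


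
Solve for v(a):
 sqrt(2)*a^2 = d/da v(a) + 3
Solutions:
 v(a) = C1 + sqrt(2)*a^3/3 - 3*a


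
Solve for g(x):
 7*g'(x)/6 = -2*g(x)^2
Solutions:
 g(x) = 7/(C1 + 12*x)


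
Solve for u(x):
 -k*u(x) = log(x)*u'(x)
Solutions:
 u(x) = C1*exp(-k*li(x))


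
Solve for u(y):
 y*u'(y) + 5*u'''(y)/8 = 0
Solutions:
 u(y) = C1 + Integral(C2*airyai(-2*5^(2/3)*y/5) + C3*airybi(-2*5^(2/3)*y/5), y)


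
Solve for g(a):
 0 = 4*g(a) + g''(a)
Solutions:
 g(a) = C1*sin(2*a) + C2*cos(2*a)


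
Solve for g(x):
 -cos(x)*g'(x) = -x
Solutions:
 g(x) = C1 + Integral(x/cos(x), x)


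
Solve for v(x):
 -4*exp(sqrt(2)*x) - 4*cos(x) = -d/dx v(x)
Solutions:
 v(x) = C1 + 2*sqrt(2)*exp(sqrt(2)*x) + 4*sin(x)


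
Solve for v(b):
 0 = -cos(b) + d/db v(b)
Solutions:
 v(b) = C1 + sin(b)


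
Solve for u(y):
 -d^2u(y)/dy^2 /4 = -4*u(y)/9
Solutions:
 u(y) = C1*exp(-4*y/3) + C2*exp(4*y/3)


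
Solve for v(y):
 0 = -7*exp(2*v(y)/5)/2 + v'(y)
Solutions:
 v(y) = 5*log(-sqrt(-1/(C1 + 7*y))) + 5*log(5)/2
 v(y) = 5*log(-1/(C1 + 7*y))/2 + 5*log(5)/2


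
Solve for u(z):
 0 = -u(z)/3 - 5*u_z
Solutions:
 u(z) = C1*exp(-z/15)


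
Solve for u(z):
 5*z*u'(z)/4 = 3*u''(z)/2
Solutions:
 u(z) = C1 + C2*erfi(sqrt(15)*z/6)


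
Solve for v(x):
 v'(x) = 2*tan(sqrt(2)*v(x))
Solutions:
 v(x) = sqrt(2)*(pi - asin(C1*exp(2*sqrt(2)*x)))/2
 v(x) = sqrt(2)*asin(C1*exp(2*sqrt(2)*x))/2


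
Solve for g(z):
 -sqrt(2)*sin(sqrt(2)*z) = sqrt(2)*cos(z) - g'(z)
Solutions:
 g(z) = C1 + sqrt(2)*sin(z) - cos(sqrt(2)*z)


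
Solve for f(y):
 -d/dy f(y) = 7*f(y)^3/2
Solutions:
 f(y) = -sqrt(-1/(C1 - 7*y))
 f(y) = sqrt(-1/(C1 - 7*y))


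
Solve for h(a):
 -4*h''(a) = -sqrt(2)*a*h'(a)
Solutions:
 h(a) = C1 + C2*erfi(2^(3/4)*a/4)


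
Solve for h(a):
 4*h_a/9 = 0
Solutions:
 h(a) = C1


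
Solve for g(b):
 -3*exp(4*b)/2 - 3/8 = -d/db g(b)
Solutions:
 g(b) = C1 + 3*b/8 + 3*exp(4*b)/8


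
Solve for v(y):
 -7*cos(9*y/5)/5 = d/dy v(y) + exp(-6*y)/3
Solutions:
 v(y) = C1 - 7*sin(9*y/5)/9 + exp(-6*y)/18


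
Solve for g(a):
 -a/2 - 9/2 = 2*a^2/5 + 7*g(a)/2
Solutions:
 g(a) = -4*a^2/35 - a/7 - 9/7


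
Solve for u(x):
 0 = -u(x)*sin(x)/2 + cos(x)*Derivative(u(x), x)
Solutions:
 u(x) = C1/sqrt(cos(x))


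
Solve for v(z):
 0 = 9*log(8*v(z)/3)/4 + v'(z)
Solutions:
 4*Integral(1/(log(_y) - log(3) + 3*log(2)), (_y, v(z)))/9 = C1 - z


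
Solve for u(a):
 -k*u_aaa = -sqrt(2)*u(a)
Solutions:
 u(a) = C1*exp(2^(1/6)*a*(1/k)^(1/3)) + C2*exp(2^(1/6)*a*(-1 + sqrt(3)*I)*(1/k)^(1/3)/2) + C3*exp(-2^(1/6)*a*(1 + sqrt(3)*I)*(1/k)^(1/3)/2)


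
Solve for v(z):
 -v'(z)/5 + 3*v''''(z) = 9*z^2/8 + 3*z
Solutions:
 v(z) = C1 + C4*exp(15^(2/3)*z/15) - 15*z^3/8 - 15*z^2/2 + (C2*sin(3^(1/6)*5^(2/3)*z/10) + C3*cos(3^(1/6)*5^(2/3)*z/10))*exp(-15^(2/3)*z/30)


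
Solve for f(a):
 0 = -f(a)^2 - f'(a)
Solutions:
 f(a) = 1/(C1 + a)


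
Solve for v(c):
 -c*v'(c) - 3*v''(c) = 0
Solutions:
 v(c) = C1 + C2*erf(sqrt(6)*c/6)


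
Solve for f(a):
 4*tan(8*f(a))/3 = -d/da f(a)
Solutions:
 f(a) = -asin(C1*exp(-32*a/3))/8 + pi/8
 f(a) = asin(C1*exp(-32*a/3))/8


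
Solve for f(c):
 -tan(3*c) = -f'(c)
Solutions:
 f(c) = C1 - log(cos(3*c))/3


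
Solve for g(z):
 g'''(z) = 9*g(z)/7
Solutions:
 g(z) = C3*exp(21^(2/3)*z/7) + (C1*sin(3*3^(1/6)*7^(2/3)*z/14) + C2*cos(3*3^(1/6)*7^(2/3)*z/14))*exp(-21^(2/3)*z/14)


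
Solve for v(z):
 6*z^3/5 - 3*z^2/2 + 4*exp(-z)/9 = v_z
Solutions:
 v(z) = C1 + 3*z^4/10 - z^3/2 - 4*exp(-z)/9


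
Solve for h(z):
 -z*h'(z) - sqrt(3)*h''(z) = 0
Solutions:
 h(z) = C1 + C2*erf(sqrt(2)*3^(3/4)*z/6)


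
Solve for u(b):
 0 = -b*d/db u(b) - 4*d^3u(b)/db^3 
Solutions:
 u(b) = C1 + Integral(C2*airyai(-2^(1/3)*b/2) + C3*airybi(-2^(1/3)*b/2), b)


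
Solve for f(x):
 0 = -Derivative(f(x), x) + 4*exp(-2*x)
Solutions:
 f(x) = C1 - 2*exp(-2*x)


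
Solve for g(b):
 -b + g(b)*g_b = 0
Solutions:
 g(b) = -sqrt(C1 + b^2)
 g(b) = sqrt(C1 + b^2)


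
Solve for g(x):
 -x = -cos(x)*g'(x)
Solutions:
 g(x) = C1 + Integral(x/cos(x), x)


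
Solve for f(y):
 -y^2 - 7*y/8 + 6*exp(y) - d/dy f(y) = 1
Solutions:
 f(y) = C1 - y^3/3 - 7*y^2/16 - y + 6*exp(y)


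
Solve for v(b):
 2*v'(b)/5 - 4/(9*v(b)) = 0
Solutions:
 v(b) = -sqrt(C1 + 20*b)/3
 v(b) = sqrt(C1 + 20*b)/3


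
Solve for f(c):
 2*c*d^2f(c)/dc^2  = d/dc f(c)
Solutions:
 f(c) = C1 + C2*c^(3/2)


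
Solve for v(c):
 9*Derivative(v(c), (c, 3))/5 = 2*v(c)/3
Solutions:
 v(c) = C3*exp(10^(1/3)*c/3) + (C1*sin(10^(1/3)*sqrt(3)*c/6) + C2*cos(10^(1/3)*sqrt(3)*c/6))*exp(-10^(1/3)*c/6)


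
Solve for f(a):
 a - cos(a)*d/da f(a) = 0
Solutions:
 f(a) = C1 + Integral(a/cos(a), a)


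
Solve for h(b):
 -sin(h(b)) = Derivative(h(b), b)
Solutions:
 h(b) = -acos((-C1 - exp(2*b))/(C1 - exp(2*b))) + 2*pi
 h(b) = acos((-C1 - exp(2*b))/(C1 - exp(2*b)))


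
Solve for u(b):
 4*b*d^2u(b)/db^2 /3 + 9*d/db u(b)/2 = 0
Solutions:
 u(b) = C1 + C2/b^(19/8)


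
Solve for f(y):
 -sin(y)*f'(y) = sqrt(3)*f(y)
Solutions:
 f(y) = C1*(cos(y) + 1)^(sqrt(3)/2)/(cos(y) - 1)^(sqrt(3)/2)


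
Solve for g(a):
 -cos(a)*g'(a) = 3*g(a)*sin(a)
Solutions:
 g(a) = C1*cos(a)^3


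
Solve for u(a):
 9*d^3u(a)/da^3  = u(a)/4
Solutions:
 u(a) = C3*exp(6^(1/3)*a/6) + (C1*sin(2^(1/3)*3^(5/6)*a/12) + C2*cos(2^(1/3)*3^(5/6)*a/12))*exp(-6^(1/3)*a/12)


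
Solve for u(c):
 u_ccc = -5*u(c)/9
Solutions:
 u(c) = C3*exp(-15^(1/3)*c/3) + (C1*sin(3^(5/6)*5^(1/3)*c/6) + C2*cos(3^(5/6)*5^(1/3)*c/6))*exp(15^(1/3)*c/6)


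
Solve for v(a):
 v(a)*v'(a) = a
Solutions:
 v(a) = -sqrt(C1 + a^2)
 v(a) = sqrt(C1 + a^2)


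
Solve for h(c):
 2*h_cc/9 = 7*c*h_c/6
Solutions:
 h(c) = C1 + C2*erfi(sqrt(42)*c/4)


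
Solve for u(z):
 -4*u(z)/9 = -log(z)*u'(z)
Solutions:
 u(z) = C1*exp(4*li(z)/9)


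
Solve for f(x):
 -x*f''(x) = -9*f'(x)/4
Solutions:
 f(x) = C1 + C2*x^(13/4)


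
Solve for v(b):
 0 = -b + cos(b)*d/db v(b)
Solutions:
 v(b) = C1 + Integral(b/cos(b), b)


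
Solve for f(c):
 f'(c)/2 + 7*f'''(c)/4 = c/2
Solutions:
 f(c) = C1 + C2*sin(sqrt(14)*c/7) + C3*cos(sqrt(14)*c/7) + c^2/2


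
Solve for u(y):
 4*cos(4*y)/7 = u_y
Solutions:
 u(y) = C1 + sin(4*y)/7


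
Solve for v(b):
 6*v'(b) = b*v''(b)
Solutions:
 v(b) = C1 + C2*b^7


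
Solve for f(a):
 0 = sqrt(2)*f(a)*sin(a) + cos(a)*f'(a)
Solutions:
 f(a) = C1*cos(a)^(sqrt(2))


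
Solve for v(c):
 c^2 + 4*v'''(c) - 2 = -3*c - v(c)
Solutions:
 v(c) = C3*exp(-2^(1/3)*c/2) - c^2 - 3*c + (C1*sin(2^(1/3)*sqrt(3)*c/4) + C2*cos(2^(1/3)*sqrt(3)*c/4))*exp(2^(1/3)*c/4) + 2


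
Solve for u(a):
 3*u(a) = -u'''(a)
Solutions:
 u(a) = C3*exp(-3^(1/3)*a) + (C1*sin(3^(5/6)*a/2) + C2*cos(3^(5/6)*a/2))*exp(3^(1/3)*a/2)


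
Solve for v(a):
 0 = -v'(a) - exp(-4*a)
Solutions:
 v(a) = C1 + exp(-4*a)/4


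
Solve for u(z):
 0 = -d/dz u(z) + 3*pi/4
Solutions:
 u(z) = C1 + 3*pi*z/4


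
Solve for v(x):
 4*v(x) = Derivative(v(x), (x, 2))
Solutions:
 v(x) = C1*exp(-2*x) + C2*exp(2*x)


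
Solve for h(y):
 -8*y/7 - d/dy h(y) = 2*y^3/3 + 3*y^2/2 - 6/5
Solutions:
 h(y) = C1 - y^4/6 - y^3/2 - 4*y^2/7 + 6*y/5


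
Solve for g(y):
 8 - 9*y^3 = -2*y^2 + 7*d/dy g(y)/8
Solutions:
 g(y) = C1 - 18*y^4/7 + 16*y^3/21 + 64*y/7


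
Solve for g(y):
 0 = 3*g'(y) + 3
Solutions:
 g(y) = C1 - y


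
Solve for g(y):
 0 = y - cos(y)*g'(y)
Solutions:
 g(y) = C1 + Integral(y/cos(y), y)


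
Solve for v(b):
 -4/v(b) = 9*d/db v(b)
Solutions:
 v(b) = -sqrt(C1 - 8*b)/3
 v(b) = sqrt(C1 - 8*b)/3


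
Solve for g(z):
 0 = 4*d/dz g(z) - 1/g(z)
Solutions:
 g(z) = -sqrt(C1 + 2*z)/2
 g(z) = sqrt(C1 + 2*z)/2


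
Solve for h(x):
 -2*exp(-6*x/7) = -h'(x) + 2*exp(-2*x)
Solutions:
 h(x) = C1 - exp(-2*x) - 7*exp(-6*x/7)/3


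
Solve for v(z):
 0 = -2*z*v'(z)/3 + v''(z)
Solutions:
 v(z) = C1 + C2*erfi(sqrt(3)*z/3)


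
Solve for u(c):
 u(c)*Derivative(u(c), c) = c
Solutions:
 u(c) = -sqrt(C1 + c^2)
 u(c) = sqrt(C1 + c^2)


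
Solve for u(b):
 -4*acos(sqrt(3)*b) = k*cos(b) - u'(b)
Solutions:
 u(b) = C1 + 4*b*acos(sqrt(3)*b) + k*sin(b) - 4*sqrt(3)*sqrt(1 - 3*b^2)/3


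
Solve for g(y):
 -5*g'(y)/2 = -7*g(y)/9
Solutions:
 g(y) = C1*exp(14*y/45)


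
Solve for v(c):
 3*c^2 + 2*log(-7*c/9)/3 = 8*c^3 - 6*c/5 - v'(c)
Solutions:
 v(c) = C1 + 2*c^4 - c^3 - 3*c^2/5 - 2*c*log(-c)/3 + c*(-log(7) + 2/3 + log(21)/3 + log(3))


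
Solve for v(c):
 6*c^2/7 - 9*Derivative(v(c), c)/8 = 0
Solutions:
 v(c) = C1 + 16*c^3/63


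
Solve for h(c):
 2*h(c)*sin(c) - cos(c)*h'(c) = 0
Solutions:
 h(c) = C1/cos(c)^2


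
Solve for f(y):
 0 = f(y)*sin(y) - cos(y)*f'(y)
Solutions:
 f(y) = C1/cos(y)


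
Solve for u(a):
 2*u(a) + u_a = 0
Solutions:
 u(a) = C1*exp(-2*a)


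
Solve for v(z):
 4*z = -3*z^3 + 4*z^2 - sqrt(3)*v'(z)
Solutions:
 v(z) = C1 - sqrt(3)*z^4/4 + 4*sqrt(3)*z^3/9 - 2*sqrt(3)*z^2/3


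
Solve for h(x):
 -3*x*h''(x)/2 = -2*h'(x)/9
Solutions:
 h(x) = C1 + C2*x^(31/27)


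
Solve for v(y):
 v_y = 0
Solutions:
 v(y) = C1


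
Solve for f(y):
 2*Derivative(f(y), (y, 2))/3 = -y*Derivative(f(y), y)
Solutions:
 f(y) = C1 + C2*erf(sqrt(3)*y/2)


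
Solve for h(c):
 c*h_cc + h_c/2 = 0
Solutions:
 h(c) = C1 + C2*sqrt(c)


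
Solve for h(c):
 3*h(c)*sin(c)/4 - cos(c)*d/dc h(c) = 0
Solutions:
 h(c) = C1/cos(c)^(3/4)


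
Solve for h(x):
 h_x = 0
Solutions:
 h(x) = C1


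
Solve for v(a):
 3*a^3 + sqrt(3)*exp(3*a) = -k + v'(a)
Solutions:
 v(a) = C1 + 3*a^4/4 + a*k + sqrt(3)*exp(3*a)/3


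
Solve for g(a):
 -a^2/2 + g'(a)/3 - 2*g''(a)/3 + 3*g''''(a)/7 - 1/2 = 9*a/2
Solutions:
 g(a) = C1 + C2*exp(a*(4*18^(1/3)*7^(2/3)/(sqrt(57) + 27)^(1/3) + 84^(1/3)*(sqrt(57) + 27)^(1/3))/36)*sin(3^(1/6)*a*(-28^(1/3)*3^(2/3)*(sqrt(57) + 27)^(1/3) + 12*2^(1/3)*7^(2/3)/(sqrt(57) + 27)^(1/3))/36) + C3*exp(a*(4*18^(1/3)*7^(2/3)/(sqrt(57) + 27)^(1/3) + 84^(1/3)*(sqrt(57) + 27)^(1/3))/36)*cos(3^(1/6)*a*(-28^(1/3)*3^(2/3)*(sqrt(57) + 27)^(1/3) + 12*2^(1/3)*7^(2/3)/(sqrt(57) + 27)^(1/3))/36) + C4*exp(-a*(4*18^(1/3)*7^(2/3)/(sqrt(57) + 27)^(1/3) + 84^(1/3)*(sqrt(57) + 27)^(1/3))/18) + a^3/2 + 39*a^2/4 + 81*a/2


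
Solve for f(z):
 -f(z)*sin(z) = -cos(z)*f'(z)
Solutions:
 f(z) = C1/cos(z)


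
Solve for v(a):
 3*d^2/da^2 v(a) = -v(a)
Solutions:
 v(a) = C1*sin(sqrt(3)*a/3) + C2*cos(sqrt(3)*a/3)


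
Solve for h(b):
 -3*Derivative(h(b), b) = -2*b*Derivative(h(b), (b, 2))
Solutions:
 h(b) = C1 + C2*b^(5/2)


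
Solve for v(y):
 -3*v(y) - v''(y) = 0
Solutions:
 v(y) = C1*sin(sqrt(3)*y) + C2*cos(sqrt(3)*y)


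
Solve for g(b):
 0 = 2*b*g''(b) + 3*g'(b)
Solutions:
 g(b) = C1 + C2/sqrt(b)


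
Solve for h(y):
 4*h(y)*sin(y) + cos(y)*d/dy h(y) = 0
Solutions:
 h(y) = C1*cos(y)^4


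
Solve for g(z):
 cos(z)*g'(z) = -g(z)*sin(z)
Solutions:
 g(z) = C1*cos(z)


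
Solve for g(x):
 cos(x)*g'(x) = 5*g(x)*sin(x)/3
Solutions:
 g(x) = C1/cos(x)^(5/3)


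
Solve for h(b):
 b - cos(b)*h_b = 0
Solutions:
 h(b) = C1 + Integral(b/cos(b), b)


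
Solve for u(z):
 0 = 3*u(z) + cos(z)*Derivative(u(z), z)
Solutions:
 u(z) = C1*(sin(z) - 1)^(3/2)/(sin(z) + 1)^(3/2)


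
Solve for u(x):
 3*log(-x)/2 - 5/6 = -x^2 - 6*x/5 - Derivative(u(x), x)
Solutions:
 u(x) = C1 - x^3/3 - 3*x^2/5 - 3*x*log(-x)/2 + 7*x/3


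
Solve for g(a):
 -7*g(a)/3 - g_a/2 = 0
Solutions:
 g(a) = C1*exp(-14*a/3)


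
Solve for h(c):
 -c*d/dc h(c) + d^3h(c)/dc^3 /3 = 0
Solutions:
 h(c) = C1 + Integral(C2*airyai(3^(1/3)*c) + C3*airybi(3^(1/3)*c), c)


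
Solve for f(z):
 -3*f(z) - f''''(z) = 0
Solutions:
 f(z) = (C1*sin(sqrt(2)*3^(1/4)*z/2) + C2*cos(sqrt(2)*3^(1/4)*z/2))*exp(-sqrt(2)*3^(1/4)*z/2) + (C3*sin(sqrt(2)*3^(1/4)*z/2) + C4*cos(sqrt(2)*3^(1/4)*z/2))*exp(sqrt(2)*3^(1/4)*z/2)


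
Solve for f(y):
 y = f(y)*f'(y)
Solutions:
 f(y) = -sqrt(C1 + y^2)
 f(y) = sqrt(C1 + y^2)


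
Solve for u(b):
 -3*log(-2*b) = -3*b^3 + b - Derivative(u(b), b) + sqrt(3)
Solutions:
 u(b) = C1 - 3*b^4/4 + b^2/2 + 3*b*log(-b) + b*(-3 + sqrt(3) + 3*log(2))


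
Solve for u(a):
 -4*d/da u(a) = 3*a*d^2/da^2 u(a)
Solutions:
 u(a) = C1 + C2/a^(1/3)


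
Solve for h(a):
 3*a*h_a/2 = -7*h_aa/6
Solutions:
 h(a) = C1 + C2*erf(3*sqrt(14)*a/14)


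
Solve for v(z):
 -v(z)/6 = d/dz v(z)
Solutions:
 v(z) = C1*exp(-z/6)


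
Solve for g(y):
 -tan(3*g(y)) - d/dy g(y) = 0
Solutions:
 g(y) = -asin(C1*exp(-3*y))/3 + pi/3
 g(y) = asin(C1*exp(-3*y))/3


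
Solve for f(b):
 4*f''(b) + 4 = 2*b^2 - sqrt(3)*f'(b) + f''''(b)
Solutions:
 f(b) = C1 + C2*exp(-sqrt(3)*b) + C3*exp(b*(sqrt(3) + sqrt(7))/2) + C4*exp(b*(-sqrt(7) + sqrt(3))/2) + 2*sqrt(3)*b^3/9 - 8*b^2/3 + 52*sqrt(3)*b/9


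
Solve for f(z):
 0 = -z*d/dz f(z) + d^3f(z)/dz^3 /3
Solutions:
 f(z) = C1 + Integral(C2*airyai(3^(1/3)*z) + C3*airybi(3^(1/3)*z), z)


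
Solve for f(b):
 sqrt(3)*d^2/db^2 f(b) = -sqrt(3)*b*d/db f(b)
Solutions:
 f(b) = C1 + C2*erf(sqrt(2)*b/2)


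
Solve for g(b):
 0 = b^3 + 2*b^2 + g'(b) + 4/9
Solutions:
 g(b) = C1 - b^4/4 - 2*b^3/3 - 4*b/9


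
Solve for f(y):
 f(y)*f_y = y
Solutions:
 f(y) = -sqrt(C1 + y^2)
 f(y) = sqrt(C1 + y^2)


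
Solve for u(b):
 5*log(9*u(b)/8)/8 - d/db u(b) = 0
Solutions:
 8*Integral(1/(-log(_y) - 2*log(3) + 3*log(2)), (_y, u(b)))/5 = C1 - b


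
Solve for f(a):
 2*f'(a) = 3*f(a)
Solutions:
 f(a) = C1*exp(3*a/2)


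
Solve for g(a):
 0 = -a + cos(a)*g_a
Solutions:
 g(a) = C1 + Integral(a/cos(a), a)


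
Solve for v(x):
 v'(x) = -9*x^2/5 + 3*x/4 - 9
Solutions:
 v(x) = C1 - 3*x^3/5 + 3*x^2/8 - 9*x


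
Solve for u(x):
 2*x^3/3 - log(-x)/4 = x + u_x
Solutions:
 u(x) = C1 + x^4/6 - x^2/2 - x*log(-x)/4 + x/4


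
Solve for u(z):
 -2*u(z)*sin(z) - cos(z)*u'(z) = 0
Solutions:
 u(z) = C1*cos(z)^2


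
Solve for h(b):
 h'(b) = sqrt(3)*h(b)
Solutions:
 h(b) = C1*exp(sqrt(3)*b)


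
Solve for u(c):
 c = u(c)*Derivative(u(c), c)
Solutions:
 u(c) = -sqrt(C1 + c^2)
 u(c) = sqrt(C1 + c^2)


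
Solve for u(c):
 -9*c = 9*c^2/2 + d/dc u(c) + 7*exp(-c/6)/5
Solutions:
 u(c) = C1 - 3*c^3/2 - 9*c^2/2 + 42*exp(-c/6)/5


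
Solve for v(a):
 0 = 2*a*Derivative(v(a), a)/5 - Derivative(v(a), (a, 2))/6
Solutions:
 v(a) = C1 + C2*erfi(sqrt(30)*a/5)


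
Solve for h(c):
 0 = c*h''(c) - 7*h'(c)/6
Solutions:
 h(c) = C1 + C2*c^(13/6)


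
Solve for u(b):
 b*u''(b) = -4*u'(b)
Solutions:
 u(b) = C1 + C2/b^3


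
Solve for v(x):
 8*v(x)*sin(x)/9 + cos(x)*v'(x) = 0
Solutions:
 v(x) = C1*cos(x)^(8/9)


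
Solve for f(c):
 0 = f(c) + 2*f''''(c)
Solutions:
 f(c) = (C1*sin(2^(1/4)*c/2) + C2*cos(2^(1/4)*c/2))*exp(-2^(1/4)*c/2) + (C3*sin(2^(1/4)*c/2) + C4*cos(2^(1/4)*c/2))*exp(2^(1/4)*c/2)


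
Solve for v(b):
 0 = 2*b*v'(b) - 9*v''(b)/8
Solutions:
 v(b) = C1 + C2*erfi(2*sqrt(2)*b/3)


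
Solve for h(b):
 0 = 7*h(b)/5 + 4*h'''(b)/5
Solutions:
 h(b) = C3*exp(-14^(1/3)*b/2) + (C1*sin(14^(1/3)*sqrt(3)*b/4) + C2*cos(14^(1/3)*sqrt(3)*b/4))*exp(14^(1/3)*b/4)


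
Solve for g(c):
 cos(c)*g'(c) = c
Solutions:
 g(c) = C1 + Integral(c/cos(c), c)


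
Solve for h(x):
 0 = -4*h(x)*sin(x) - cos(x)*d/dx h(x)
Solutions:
 h(x) = C1*cos(x)^4


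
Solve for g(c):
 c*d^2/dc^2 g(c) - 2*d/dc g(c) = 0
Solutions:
 g(c) = C1 + C2*c^3


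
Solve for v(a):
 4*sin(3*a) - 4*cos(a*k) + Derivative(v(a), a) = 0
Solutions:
 v(a) = C1 + 4*cos(3*a)/3 + 4*sin(a*k)/k


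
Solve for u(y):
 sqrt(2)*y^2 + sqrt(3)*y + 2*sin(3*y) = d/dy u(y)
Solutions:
 u(y) = C1 + sqrt(2)*y^3/3 + sqrt(3)*y^2/2 - 2*cos(3*y)/3


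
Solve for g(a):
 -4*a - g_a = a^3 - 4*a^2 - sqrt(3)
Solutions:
 g(a) = C1 - a^4/4 + 4*a^3/3 - 2*a^2 + sqrt(3)*a


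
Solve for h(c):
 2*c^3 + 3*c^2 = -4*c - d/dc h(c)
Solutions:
 h(c) = C1 - c^4/2 - c^3 - 2*c^2


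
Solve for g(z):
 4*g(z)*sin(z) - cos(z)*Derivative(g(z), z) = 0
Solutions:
 g(z) = C1/cos(z)^4


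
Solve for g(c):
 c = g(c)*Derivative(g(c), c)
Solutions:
 g(c) = -sqrt(C1 + c^2)
 g(c) = sqrt(C1 + c^2)


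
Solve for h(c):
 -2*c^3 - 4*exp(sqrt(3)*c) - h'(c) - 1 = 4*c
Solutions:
 h(c) = C1 - c^4/2 - 2*c^2 - c - 4*sqrt(3)*exp(sqrt(3)*c)/3


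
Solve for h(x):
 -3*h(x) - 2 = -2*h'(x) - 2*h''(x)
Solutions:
 h(x) = C1*exp(x*(-1 + sqrt(7))/2) + C2*exp(-x*(1 + sqrt(7))/2) - 2/3


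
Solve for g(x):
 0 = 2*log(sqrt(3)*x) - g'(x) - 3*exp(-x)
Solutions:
 g(x) = C1 + 2*x*log(x) + x*(-2 + log(3)) + 3*exp(-x)


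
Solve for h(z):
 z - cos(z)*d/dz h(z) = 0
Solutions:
 h(z) = C1 + Integral(z/cos(z), z)


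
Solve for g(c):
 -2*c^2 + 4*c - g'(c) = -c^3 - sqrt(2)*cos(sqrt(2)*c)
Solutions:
 g(c) = C1 + c^4/4 - 2*c^3/3 + 2*c^2 + sin(sqrt(2)*c)


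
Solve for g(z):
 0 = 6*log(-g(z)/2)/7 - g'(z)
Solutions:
 -7*Integral(1/(log(-_y) - log(2)), (_y, g(z)))/6 = C1 - z


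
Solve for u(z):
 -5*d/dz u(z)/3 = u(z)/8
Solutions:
 u(z) = C1*exp(-3*z/40)


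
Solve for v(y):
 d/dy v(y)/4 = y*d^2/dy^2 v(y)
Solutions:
 v(y) = C1 + C2*y^(5/4)


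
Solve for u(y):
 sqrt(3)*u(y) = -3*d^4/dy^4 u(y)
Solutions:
 u(y) = (C1*sin(sqrt(2)*3^(7/8)*y/6) + C2*cos(sqrt(2)*3^(7/8)*y/6))*exp(-sqrt(2)*3^(7/8)*y/6) + (C3*sin(sqrt(2)*3^(7/8)*y/6) + C4*cos(sqrt(2)*3^(7/8)*y/6))*exp(sqrt(2)*3^(7/8)*y/6)


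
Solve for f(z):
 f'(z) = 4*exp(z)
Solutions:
 f(z) = C1 + 4*exp(z)


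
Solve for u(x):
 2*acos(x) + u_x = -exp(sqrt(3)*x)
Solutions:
 u(x) = C1 - 2*x*acos(x) + 2*sqrt(1 - x^2) - sqrt(3)*exp(sqrt(3)*x)/3


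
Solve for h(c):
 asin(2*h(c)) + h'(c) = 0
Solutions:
 Integral(1/asin(2*_y), (_y, h(c))) = C1 - c


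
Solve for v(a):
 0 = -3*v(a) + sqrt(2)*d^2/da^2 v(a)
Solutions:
 v(a) = C1*exp(-2^(3/4)*sqrt(3)*a/2) + C2*exp(2^(3/4)*sqrt(3)*a/2)


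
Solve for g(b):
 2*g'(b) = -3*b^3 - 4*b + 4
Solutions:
 g(b) = C1 - 3*b^4/8 - b^2 + 2*b


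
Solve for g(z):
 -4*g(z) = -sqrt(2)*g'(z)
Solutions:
 g(z) = C1*exp(2*sqrt(2)*z)


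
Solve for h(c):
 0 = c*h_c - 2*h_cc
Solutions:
 h(c) = C1 + C2*erfi(c/2)


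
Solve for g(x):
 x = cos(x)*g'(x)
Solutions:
 g(x) = C1 + Integral(x/cos(x), x)


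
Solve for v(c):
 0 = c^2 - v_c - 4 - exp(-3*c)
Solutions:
 v(c) = C1 + c^3/3 - 4*c + exp(-3*c)/3


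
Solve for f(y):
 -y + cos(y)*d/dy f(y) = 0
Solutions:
 f(y) = C1 + Integral(y/cos(y), y)


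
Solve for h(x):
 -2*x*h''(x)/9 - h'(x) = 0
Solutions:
 h(x) = C1 + C2/x^(7/2)


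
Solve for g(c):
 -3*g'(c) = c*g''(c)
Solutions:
 g(c) = C1 + C2/c^2


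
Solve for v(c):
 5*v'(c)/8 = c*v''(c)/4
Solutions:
 v(c) = C1 + C2*c^(7/2)


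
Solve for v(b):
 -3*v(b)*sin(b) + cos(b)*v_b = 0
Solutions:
 v(b) = C1/cos(b)^3


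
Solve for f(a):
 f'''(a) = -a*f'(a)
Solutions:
 f(a) = C1 + Integral(C2*airyai(-a) + C3*airybi(-a), a)


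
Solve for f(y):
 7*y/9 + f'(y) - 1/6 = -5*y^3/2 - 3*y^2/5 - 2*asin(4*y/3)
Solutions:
 f(y) = C1 - 5*y^4/8 - y^3/5 - 7*y^2/18 - 2*y*asin(4*y/3) + y/6 - sqrt(9 - 16*y^2)/2


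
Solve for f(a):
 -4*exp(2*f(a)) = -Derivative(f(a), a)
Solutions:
 f(a) = log(-sqrt(-1/(C1 + 4*a))) - log(2)/2
 f(a) = log(-1/(C1 + 4*a))/2 - log(2)/2


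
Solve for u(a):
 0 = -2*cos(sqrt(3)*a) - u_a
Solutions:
 u(a) = C1 - 2*sqrt(3)*sin(sqrt(3)*a)/3


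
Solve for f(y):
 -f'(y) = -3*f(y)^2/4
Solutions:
 f(y) = -4/(C1 + 3*y)


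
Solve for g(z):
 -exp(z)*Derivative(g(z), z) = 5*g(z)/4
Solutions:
 g(z) = C1*exp(5*exp(-z)/4)


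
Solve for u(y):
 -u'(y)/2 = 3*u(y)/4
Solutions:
 u(y) = C1*exp(-3*y/2)


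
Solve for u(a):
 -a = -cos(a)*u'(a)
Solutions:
 u(a) = C1 + Integral(a/cos(a), a)


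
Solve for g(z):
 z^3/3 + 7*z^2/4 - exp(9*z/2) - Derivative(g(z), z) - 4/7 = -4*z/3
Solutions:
 g(z) = C1 + z^4/12 + 7*z^3/12 + 2*z^2/3 - 4*z/7 - 2*exp(9*z/2)/9


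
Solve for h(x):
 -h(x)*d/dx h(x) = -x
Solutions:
 h(x) = -sqrt(C1 + x^2)
 h(x) = sqrt(C1 + x^2)


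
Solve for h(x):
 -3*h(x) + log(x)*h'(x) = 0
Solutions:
 h(x) = C1*exp(3*li(x))


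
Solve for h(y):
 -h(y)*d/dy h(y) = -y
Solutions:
 h(y) = -sqrt(C1 + y^2)
 h(y) = sqrt(C1 + y^2)


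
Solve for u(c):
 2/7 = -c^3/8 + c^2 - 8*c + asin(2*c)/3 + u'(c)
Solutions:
 u(c) = C1 + c^4/32 - c^3/3 + 4*c^2 - c*asin(2*c)/3 + 2*c/7 - sqrt(1 - 4*c^2)/6


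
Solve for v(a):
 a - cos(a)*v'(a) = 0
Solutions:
 v(a) = C1 + Integral(a/cos(a), a)


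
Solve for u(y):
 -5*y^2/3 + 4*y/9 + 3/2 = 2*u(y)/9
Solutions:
 u(y) = -15*y^2/2 + 2*y + 27/4


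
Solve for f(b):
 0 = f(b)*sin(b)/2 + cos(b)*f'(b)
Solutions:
 f(b) = C1*sqrt(cos(b))


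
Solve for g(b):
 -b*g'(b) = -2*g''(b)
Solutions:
 g(b) = C1 + C2*erfi(b/2)


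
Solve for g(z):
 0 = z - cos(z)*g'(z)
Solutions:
 g(z) = C1 + Integral(z/cos(z), z)


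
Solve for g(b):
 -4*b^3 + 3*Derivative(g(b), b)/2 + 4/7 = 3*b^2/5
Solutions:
 g(b) = C1 + 2*b^4/3 + 2*b^3/15 - 8*b/21


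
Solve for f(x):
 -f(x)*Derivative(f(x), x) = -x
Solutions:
 f(x) = -sqrt(C1 + x^2)
 f(x) = sqrt(C1 + x^2)


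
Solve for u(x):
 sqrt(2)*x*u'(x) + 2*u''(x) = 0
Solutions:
 u(x) = C1 + C2*erf(2^(1/4)*x/2)


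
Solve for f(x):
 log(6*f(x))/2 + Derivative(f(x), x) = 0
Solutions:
 2*Integral(1/(log(_y) + log(6)), (_y, f(x))) = C1 - x


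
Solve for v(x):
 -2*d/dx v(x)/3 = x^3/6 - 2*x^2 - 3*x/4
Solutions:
 v(x) = C1 - x^4/16 + x^3 + 9*x^2/16


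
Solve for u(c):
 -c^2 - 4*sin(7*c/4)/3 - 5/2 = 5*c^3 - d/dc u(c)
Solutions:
 u(c) = C1 + 5*c^4/4 + c^3/3 + 5*c/2 - 16*cos(7*c/4)/21


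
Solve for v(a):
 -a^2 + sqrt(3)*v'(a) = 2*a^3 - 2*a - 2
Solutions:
 v(a) = C1 + sqrt(3)*a^4/6 + sqrt(3)*a^3/9 - sqrt(3)*a^2/3 - 2*sqrt(3)*a/3


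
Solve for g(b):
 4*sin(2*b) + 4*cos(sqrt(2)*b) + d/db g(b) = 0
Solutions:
 g(b) = C1 - 2*sqrt(2)*sin(sqrt(2)*b) + 2*cos(2*b)


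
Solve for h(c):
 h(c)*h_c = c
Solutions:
 h(c) = -sqrt(C1 + c^2)
 h(c) = sqrt(C1 + c^2)


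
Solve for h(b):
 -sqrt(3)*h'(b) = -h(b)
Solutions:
 h(b) = C1*exp(sqrt(3)*b/3)


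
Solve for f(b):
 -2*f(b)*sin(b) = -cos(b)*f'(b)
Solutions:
 f(b) = C1/cos(b)^2


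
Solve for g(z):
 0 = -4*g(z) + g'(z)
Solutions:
 g(z) = C1*exp(4*z)


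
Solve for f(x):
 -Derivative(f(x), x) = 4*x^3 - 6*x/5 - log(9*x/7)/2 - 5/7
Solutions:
 f(x) = C1 - x^4 + 3*x^2/5 + x*log(x)/2 - x*log(7)/2 + 3*x/14 + x*log(3)


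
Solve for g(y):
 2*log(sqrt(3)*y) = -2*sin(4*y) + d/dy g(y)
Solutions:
 g(y) = C1 + 2*y*log(y) - 2*y + y*log(3) - cos(4*y)/2


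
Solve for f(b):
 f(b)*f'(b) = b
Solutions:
 f(b) = -sqrt(C1 + b^2)
 f(b) = sqrt(C1 + b^2)
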